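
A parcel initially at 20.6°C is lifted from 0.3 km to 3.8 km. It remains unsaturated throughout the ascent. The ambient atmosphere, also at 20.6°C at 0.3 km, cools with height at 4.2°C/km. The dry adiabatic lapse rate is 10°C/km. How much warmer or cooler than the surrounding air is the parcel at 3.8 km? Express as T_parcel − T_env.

-20.3°C (parcel cooler than environment)

Parcel:
  300 → 3800 m (dry, 10°C/km): ΔT = -10 × 3.5 = -35°C → T = -14.4°C
Environment:
  300 → 3800 m (environment, 4.2°C/km): ΔT = -4.2 × 3.5 = -14.7°C → T = 5.9°C
T_parcel − T_env = -14.4 − 5.9 = -20.3°C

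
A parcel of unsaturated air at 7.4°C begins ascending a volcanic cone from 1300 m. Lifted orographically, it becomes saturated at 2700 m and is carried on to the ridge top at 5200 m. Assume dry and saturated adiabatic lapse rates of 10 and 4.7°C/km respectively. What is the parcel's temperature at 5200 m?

-18.35°C

Dry to 2700 m: -10 × 1.4 km = -14°C, so T = -6.6°C.
Saturated to 5200 m: -4.7 × 2.5 km = -11.75°C, so T = -18.35°C.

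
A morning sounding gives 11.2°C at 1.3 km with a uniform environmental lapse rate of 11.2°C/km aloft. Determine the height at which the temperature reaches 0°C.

2.3 km

Height above start = (11.2 − 0) / 11.2 = 1 km
Altitude = 1300 m + 1000 m = 2300 m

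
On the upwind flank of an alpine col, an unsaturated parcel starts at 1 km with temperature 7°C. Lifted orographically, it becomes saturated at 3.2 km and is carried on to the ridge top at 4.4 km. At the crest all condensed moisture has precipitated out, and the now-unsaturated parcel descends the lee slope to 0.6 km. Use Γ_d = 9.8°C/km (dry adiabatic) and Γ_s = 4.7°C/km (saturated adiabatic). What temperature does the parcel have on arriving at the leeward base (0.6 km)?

Dry to 3200 m: -9.8 × 2.2 km = -21.56°C, so T = -14.56°C.
Saturated to 4400 m: -4.7 × 1.2 km = -5.64°C, so T = -20.2°C.
Dry descent to 600 m: +9.8 × 3.8 km = +37.24°C, so T = 17.04°C.

17.04°C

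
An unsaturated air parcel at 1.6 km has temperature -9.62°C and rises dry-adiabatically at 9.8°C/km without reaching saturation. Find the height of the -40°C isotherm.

4.7 km

Height above start = (-9.62 − (-40)) / 9.8 = 3.1 km
Altitude = 1600 m + 3100 m = 4700 m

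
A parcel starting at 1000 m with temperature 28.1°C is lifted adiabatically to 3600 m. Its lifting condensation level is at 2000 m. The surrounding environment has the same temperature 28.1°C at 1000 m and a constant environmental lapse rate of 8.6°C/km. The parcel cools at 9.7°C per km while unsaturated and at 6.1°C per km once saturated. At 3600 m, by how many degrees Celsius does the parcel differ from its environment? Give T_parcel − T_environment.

+2.9°C (parcel warmer than environment)

Parcel:
  1000–2000 m, dry: Δz = 1 km ⇒ ΔT = -9.7°C; T = 18.4°C
  2000–3600 m, saturated: Δz = 1.6 km ⇒ ΔT = -9.76°C; T = 8.64°C
Environment:
  1000–3600 m, environment: Δz = 2.6 km ⇒ ΔT = -22.36°C; T = 5.74°C
T_parcel − T_env = 8.64 − 5.74 = +2.9°C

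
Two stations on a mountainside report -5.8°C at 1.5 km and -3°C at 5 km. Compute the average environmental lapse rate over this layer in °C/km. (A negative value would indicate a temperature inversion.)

-0.8°C/km

Γ = −ΔT/Δz = (-5.8 − (-3)) / (5000 − 1500) m
  = -2.8°C / 3.5 km = -0.8°C/km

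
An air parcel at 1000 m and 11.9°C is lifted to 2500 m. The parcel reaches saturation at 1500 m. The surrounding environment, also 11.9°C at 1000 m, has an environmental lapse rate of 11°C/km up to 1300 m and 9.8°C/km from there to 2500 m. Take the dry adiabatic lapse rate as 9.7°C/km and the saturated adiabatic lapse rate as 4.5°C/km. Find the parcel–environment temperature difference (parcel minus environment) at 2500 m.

+5.71°C (parcel warmer than environment)

Parcel:
  Dry to 1500 m: -9.7 × 0.5 km = -4.85°C, so T = 7.05°C.
  Saturated to 2500 m: -4.5 × 1 km = -4.5°C, so T = 2.55°C.
Environment:
  Environment, lower layer to 1300 m: -11 × 0.3 km = -3.3°C, so T = 8.6°C.
  Environment, upper layer to 2500 m: -9.8 × 1.2 km = -11.76°C, so T = -3.16°C.
T_parcel − T_env = 2.55 − (-3.16) = +5.71°C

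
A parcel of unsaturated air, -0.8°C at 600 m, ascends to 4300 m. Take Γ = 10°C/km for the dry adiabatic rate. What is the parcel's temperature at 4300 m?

-37.8°C

600–4300 m, dry adiabatic: Δz = 3.7 km ⇒ ΔT = -37°C; T = -37.8°C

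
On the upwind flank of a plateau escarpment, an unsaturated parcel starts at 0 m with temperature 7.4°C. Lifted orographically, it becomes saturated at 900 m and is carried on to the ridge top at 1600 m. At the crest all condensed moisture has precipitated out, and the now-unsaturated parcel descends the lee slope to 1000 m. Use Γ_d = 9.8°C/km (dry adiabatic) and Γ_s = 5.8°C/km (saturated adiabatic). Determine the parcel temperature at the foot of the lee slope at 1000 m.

Dry to 900 m: -9.8 × 0.9 km = -8.82°C, so T = -1.42°C.
Saturated to 1600 m: -5.8 × 0.7 km = -4.06°C, so T = -5.48°C.
Dry descent to 1000 m: +9.8 × 0.6 km = +5.88°C, so T = 0.4°C.

0.4°C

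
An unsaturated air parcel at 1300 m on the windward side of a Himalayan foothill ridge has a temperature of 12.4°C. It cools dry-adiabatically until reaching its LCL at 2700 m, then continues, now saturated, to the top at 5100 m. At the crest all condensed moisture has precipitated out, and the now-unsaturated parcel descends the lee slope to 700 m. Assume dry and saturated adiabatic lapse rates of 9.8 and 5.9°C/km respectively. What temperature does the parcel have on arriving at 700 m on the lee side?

27.64°C

1300–2700 m, dry: Δz = 1.4 km ⇒ ΔT = -13.72°C; T = -1.32°C
2700–5100 m, saturated: Δz = 2.4 km ⇒ ΔT = -14.16°C; T = -15.48°C
5100–700 m, dry descent: Δz = 4.4 km ⇒ ΔT = +43.12°C; T = 27.64°C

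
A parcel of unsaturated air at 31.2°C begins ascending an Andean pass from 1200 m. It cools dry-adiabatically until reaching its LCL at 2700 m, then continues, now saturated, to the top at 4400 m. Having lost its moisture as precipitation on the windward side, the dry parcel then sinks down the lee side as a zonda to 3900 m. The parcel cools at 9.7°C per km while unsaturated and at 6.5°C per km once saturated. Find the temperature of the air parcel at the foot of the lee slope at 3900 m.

10.45°C

Dry to 2700 m: -9.7 × 1.5 km = -14.55°C, so T = 16.65°C.
Saturated to 4400 m: -6.5 × 1.7 km = -11.05°C, so T = 5.6°C.
Dry descent to 3900 m: +9.7 × 0.5 km = +4.85°C, so T = 10.45°C.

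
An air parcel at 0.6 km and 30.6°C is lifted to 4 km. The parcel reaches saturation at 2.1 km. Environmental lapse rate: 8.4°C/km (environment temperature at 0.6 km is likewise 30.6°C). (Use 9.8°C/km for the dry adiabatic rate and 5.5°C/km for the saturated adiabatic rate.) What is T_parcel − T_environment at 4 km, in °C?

+3.41°C (parcel warmer than environment)

Parcel:
  600–2100 m, dry: Δz = 1.5 km ⇒ ΔT = -14.7°C; T = 15.9°C
  2100–4000 m, saturated: Δz = 1.9 km ⇒ ΔT = -10.45°C; T = 5.45°C
Environment:
  600–4000 m, environment: Δz = 3.4 km ⇒ ΔT = -28.56°C; T = 2.04°C
T_parcel − T_env = 5.45 − 2.04 = +3.41°C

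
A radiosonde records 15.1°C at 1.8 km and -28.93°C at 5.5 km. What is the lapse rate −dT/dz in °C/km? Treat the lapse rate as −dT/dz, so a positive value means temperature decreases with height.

Γ = −ΔT/Δz = (15.1 − (-28.93)) / (5500 − 1800) m
  = 44.03°C / 3.7 km = 11.9°C/km

11.9°C/km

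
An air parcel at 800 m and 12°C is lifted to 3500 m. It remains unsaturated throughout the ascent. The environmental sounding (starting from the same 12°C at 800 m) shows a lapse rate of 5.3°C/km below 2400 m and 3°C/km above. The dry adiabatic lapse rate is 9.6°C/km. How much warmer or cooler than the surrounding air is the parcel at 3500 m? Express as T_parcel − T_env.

-14.14°C (parcel cooler than environment)

Parcel:
  Dry to 3500 m: -9.6 × 2.7 km = -25.92°C, so T = -13.92°C.
Environment:
  Environment, lower layer to 2400 m: -5.3 × 1.6 km = -8.48°C, so T = 3.52°C.
  Environment, upper layer to 3500 m: -3 × 1.1 km = -3.3°C, so T = 0.22°C.
T_parcel − T_env = -13.92 − 0.22 = -14.14°C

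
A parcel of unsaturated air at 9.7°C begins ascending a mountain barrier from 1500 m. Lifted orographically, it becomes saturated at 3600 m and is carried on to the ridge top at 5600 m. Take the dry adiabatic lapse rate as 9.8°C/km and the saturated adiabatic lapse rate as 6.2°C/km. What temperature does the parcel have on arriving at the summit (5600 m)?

-23.28°C

Dry to 3600 m: -9.8 × 2.1 km = -20.58°C, so T = -10.88°C.
Saturated to 5600 m: -6.2 × 2 km = -12.4°C, so T = -23.28°C.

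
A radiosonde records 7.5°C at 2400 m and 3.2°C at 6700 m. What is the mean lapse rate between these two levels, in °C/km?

1°C/km

Γ = −ΔT/Δz = (7.5 − 3.2) / (6700 − 2400) m
  = 4.3°C / 4.3 km = 1°C/km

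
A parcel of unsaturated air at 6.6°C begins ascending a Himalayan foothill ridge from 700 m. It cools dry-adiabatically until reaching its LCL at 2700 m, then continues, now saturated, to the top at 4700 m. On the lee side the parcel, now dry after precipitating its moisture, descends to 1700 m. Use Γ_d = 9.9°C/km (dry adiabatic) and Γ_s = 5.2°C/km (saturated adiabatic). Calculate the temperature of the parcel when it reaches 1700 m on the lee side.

6.1°C

Dry to 2700 m: -9.9 × 2 km = -19.8°C, so T = -13.2°C.
Saturated to 4700 m: -5.2 × 2 km = -10.4°C, so T = -23.6°C.
Dry descent to 1700 m: +9.9 × 3 km = +29.7°C, so T = 6.1°C.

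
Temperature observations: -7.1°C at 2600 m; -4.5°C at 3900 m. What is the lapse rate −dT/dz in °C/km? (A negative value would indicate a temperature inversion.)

-2°C/km

Γ = −ΔT/Δz = (-7.1 − (-4.5)) / (3900 − 2600) m
  = -2.6°C / 1.3 km = -2°C/km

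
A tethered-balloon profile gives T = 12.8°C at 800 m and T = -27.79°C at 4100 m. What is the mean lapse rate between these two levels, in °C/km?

Γ = −ΔT/Δz = (12.8 − (-27.79)) / (4100 − 800) m
  = 40.59°C / 3.3 km = 12.3°C/km

12.3°C/km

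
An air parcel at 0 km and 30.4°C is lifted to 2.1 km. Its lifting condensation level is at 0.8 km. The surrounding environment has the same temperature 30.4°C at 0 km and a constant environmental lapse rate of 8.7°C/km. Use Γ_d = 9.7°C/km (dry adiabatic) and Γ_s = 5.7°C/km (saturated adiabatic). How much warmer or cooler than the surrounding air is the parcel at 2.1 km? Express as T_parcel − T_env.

+3.1°C (parcel warmer than environment)

Parcel:
  From 0 m to 800 m (dry): cools by 9.7 × 0.8 = 7.76°C, giving 22.64°C.
  From 800 m to 2100 m (saturated): cools by 5.7 × 1.3 = 7.41°C, giving 15.23°C.
Environment:
  From 0 m to 2100 m (environment): cools by 8.7 × 2.1 = 18.27°C, giving 12.13°C.
T_parcel − T_env = 15.23 − 12.13 = +3.1°C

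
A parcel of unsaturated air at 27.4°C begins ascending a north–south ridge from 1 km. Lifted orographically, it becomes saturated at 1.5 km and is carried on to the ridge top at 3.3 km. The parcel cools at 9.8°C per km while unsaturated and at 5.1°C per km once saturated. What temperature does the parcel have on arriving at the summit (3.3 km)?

13.32°C

From 1000 m to 1500 m (dry): cools by 9.8 × 0.5 = 4.9°C, giving 22.5°C.
From 1500 m to 3300 m (saturated): cools by 5.1 × 1.8 = 9.18°C, giving 13.32°C.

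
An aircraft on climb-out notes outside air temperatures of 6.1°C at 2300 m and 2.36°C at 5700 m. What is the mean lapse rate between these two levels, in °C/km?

Γ = −ΔT/Δz = (6.1 − 2.36) / (5700 − 2300) m
  = 3.74°C / 3.4 km = 1.1°C/km

1.1°C/km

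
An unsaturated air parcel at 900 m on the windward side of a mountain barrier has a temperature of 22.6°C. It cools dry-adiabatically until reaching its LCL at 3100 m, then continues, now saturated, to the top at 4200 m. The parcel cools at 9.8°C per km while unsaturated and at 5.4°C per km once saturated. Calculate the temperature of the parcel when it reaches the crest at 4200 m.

-4.9°C

Dry to 3100 m: -9.8 × 2.2 km = -21.56°C, so T = 1.04°C.
Saturated to 4200 m: -5.4 × 1.1 km = -5.94°C, so T = -4.9°C.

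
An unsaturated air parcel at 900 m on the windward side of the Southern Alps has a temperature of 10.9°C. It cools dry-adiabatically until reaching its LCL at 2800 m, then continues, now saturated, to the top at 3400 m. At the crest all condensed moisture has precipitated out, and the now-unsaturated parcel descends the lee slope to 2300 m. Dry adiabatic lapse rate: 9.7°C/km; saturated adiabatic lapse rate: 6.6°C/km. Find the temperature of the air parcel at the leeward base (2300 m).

900–2800 m, dry: Δz = 1.9 km ⇒ ΔT = -18.43°C; T = -7.53°C
2800–3400 m, saturated: Δz = 0.6 km ⇒ ΔT = -3.96°C; T = -11.49°C
3400–2300 m, dry descent: Δz = 1.1 km ⇒ ΔT = +10.67°C; T = -0.82°C

-0.82°C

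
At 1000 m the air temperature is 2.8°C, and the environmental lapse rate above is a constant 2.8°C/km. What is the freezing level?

2000 m

Height above start = (2.8 − 0) / 2.8 = 1 km
Altitude = 1000 m + 1000 m = 2000 m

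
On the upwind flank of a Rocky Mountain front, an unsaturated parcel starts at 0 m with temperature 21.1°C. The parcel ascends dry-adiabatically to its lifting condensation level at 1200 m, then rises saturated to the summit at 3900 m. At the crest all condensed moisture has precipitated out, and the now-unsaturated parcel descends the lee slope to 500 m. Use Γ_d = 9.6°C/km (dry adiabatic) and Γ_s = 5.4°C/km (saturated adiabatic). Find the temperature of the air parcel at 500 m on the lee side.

Dry to 1200 m: -9.6 × 1.2 km = -11.52°C, so T = 9.58°C.
Saturated to 3900 m: -5.4 × 2.7 km = -14.58°C, so T = -5°C.
Dry descent to 500 m: +9.6 × 3.4 km = +32.64°C, so T = 27.64°C.

27.64°C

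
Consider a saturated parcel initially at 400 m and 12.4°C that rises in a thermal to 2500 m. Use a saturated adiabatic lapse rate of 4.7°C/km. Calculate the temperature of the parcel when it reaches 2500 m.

400 → 2500 m (saturated adiabatic, 4.7°C/km): ΔT = -4.7 × 2.1 = -9.87°C → T = 2.53°C

2.53°C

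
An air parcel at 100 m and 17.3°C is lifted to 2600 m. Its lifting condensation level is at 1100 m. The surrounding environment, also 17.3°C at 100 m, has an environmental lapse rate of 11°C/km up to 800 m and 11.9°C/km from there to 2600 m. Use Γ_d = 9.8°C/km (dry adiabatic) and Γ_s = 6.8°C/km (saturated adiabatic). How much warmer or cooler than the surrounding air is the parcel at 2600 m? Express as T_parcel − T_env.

+9.12°C (parcel warmer than environment)

Parcel:
  Dry to 1100 m: -9.8 × 1 km = -9.8°C, so T = 7.5°C.
  Saturated to 2600 m: -6.8 × 1.5 km = -10.2°C, so T = -2.7°C.
Environment:
  Environment, lower layer to 800 m: -11 × 0.7 km = -7.7°C, so T = 9.6°C.
  Environment, upper layer to 2600 m: -11.9 × 1.8 km = -21.42°C, so T = -11.82°C.
T_parcel − T_env = -2.7 − (-11.82) = +9.12°C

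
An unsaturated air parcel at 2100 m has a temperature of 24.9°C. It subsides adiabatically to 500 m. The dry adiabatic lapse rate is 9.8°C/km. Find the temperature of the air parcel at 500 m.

40.58°C

2100–500 m, dry adiabatic: Δz = 1.6 km ⇒ ΔT = +15.68°C; T = 40.58°C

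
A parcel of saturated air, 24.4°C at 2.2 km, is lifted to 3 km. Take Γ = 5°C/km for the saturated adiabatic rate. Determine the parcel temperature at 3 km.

2200–3000 m, saturated adiabatic: Δz = 0.8 km ⇒ ΔT = -4°C; T = 20.4°C

20.4°C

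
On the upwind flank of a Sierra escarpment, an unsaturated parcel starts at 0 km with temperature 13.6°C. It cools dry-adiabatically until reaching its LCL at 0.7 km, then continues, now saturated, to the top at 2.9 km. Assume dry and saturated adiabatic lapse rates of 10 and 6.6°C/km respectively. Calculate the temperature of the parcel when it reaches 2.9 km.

0–700 m, dry: Δz = 0.7 km ⇒ ΔT = -7°C; T = 6.6°C
700–2900 m, saturated: Δz = 2.2 km ⇒ ΔT = -14.52°C; T = -7.92°C

-7.92°C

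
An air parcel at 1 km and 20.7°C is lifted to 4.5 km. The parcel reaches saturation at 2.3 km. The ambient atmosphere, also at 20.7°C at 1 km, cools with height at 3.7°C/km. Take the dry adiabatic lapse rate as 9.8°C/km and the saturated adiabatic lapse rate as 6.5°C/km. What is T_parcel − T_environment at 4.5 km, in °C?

-14.09°C (parcel cooler than environment)

Parcel:
  From 1000 m to 2300 m (dry): cools by 9.8 × 1.3 = 12.74°C, giving 7.96°C.
  From 2300 m to 4500 m (saturated): cools by 6.5 × 2.2 = 14.3°C, giving -6.34°C.
Environment:
  From 1000 m to 4500 m (environment): cools by 3.7 × 3.5 = 12.95°C, giving 7.75°C.
T_parcel − T_env = -6.34 − 7.75 = -14.09°C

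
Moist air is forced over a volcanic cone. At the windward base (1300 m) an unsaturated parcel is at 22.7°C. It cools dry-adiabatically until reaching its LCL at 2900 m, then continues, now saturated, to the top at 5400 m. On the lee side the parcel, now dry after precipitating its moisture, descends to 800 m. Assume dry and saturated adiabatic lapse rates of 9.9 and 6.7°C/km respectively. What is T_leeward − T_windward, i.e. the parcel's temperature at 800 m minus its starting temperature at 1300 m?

Dry to 2900 m: -9.9 × 1.6 km = -15.84°C, so T = 6.86°C.
Saturated to 5400 m: -6.7 × 2.5 km = -16.75°C, so T = -9.89°C.
Dry descent to 800 m: +9.9 × 4.6 km = +45.54°C, so T = 35.65°C.
Net change vs windward start: 35.65 − 22.7 = +12.95°C

+12.95°C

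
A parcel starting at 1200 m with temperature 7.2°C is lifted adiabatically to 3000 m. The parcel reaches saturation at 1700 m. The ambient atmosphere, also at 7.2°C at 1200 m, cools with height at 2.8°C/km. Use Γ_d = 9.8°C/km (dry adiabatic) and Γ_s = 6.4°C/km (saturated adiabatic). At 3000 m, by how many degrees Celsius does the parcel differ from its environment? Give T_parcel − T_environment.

-8.18°C (parcel cooler than environment)

Parcel:
  From 1200 m to 1700 m (dry): cools by 9.8 × 0.5 = 4.9°C, giving 2.3°C.
  From 1700 m to 3000 m (saturated): cools by 6.4 × 1.3 = 8.32°C, giving -6.02°C.
Environment:
  From 1200 m to 3000 m (environment): cools by 2.8 × 1.8 = 5.04°C, giving 2.16°C.
T_parcel − T_env = -6.02 − 2.16 = -8.18°C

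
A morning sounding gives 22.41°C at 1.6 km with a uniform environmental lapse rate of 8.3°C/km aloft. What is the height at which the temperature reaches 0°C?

Height above start = (22.41 − 0) / 8.3 = 2.7 km
Altitude = 1600 m + 2700 m = 4300 m

4.3 km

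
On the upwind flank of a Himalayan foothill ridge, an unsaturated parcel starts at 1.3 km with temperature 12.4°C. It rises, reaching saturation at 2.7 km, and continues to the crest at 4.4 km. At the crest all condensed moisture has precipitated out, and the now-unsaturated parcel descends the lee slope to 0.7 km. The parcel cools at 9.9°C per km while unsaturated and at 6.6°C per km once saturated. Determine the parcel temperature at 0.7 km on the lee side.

23.95°C

1300 → 2700 m (dry, 9.9°C/km): ΔT = -9.9 × 1.4 = -13.86°C → T = -1.46°C
2700 → 4400 m (saturated, 6.6°C/km): ΔT = -6.6 × 1.7 = -11.22°C → T = -12.68°C
4400 → 700 m (dry descent, 9.9°C/km): ΔT = +9.9 × 3.7 = +36.63°C → T = 23.95°C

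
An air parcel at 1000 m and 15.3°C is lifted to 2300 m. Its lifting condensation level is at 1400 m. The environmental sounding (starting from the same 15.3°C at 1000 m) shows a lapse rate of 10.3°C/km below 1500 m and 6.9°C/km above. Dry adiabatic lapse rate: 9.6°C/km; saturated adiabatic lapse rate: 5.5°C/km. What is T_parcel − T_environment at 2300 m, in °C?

Parcel:
  1000–1400 m, dry: Δz = 0.4 km ⇒ ΔT = -3.84°C; T = 11.46°C
  1400–2300 m, saturated: Δz = 0.9 km ⇒ ΔT = -4.95°C; T = 6.51°C
Environment:
  1000–1500 m, environment, lower layer: Δz = 0.5 km ⇒ ΔT = -5.15°C; T = 10.15°C
  1500–2300 m, environment, upper layer: Δz = 0.8 km ⇒ ΔT = -5.52°C; T = 4.63°C
T_parcel − T_env = 6.51 − 4.63 = +1.88°C

+1.88°C (parcel warmer than environment)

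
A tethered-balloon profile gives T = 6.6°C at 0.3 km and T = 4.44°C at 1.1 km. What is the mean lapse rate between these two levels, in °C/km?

Γ = −ΔT/Δz = (6.6 − 4.44) / (1100 − 300) m
  = 2.16°C / 0.8 km = 2.7°C/km

2.7°C/km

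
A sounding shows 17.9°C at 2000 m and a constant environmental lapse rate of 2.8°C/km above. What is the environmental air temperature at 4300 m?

Environmental to 4300 m: -2.8 × 2.3 km = -6.44°C, so T = 11.46°C.

11.46°C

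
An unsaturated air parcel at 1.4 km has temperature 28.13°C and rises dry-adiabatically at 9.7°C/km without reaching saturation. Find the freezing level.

Height above start = (28.13 − 0) / 9.7 = 2.9 km
Altitude = 1400 m + 2900 m = 4300 m

4.3 km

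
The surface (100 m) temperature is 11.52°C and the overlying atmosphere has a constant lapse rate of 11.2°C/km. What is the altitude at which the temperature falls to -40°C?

4700 m

Height above start = (11.52 − (-40)) / 11.2 = 4.6 km
Altitude = 100 m + 4600 m = 4700 m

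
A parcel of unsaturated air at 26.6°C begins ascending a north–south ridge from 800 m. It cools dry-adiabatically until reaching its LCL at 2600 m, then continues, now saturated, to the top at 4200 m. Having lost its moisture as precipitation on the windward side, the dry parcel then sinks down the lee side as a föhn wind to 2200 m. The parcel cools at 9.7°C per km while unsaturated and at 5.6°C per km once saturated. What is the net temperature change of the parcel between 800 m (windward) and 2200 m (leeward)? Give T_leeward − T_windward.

800–2600 m, dry: Δz = 1.8 km ⇒ ΔT = -17.46°C; T = 9.14°C
2600–4200 m, saturated: Δz = 1.6 km ⇒ ΔT = -8.96°C; T = 0.18°C
4200–2200 m, dry descent: Δz = 2 km ⇒ ΔT = +19.4°C; T = 19.58°C
Net change vs windward start: 19.58 − 26.6 = -7.02°C

-7.02°C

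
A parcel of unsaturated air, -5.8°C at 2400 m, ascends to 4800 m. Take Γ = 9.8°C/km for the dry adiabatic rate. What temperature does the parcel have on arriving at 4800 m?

From 2400 m to 4800 m (dry adiabatic): cools by 9.8 × 2.4 = 23.52°C, giving -29.32°C.

-29.32°C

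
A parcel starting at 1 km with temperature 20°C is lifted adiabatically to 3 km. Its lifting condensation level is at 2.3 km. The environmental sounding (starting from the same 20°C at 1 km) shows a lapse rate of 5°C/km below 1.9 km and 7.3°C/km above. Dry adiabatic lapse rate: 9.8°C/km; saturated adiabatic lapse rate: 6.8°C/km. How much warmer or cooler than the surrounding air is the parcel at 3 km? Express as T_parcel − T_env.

Parcel:
  From 1000 m to 2300 m (dry): cools by 9.8 × 1.3 = 12.74°C, giving 7.26°C.
  From 2300 m to 3000 m (saturated): cools by 6.8 × 0.7 = 4.76°C, giving 2.5°C.
Environment:
  From 1000 m to 1900 m (environment, lower layer): cools by 5 × 0.9 = 4.5°C, giving 15.5°C.
  From 1900 m to 3000 m (environment, upper layer): cools by 7.3 × 1.1 = 8.03°C, giving 7.47°C.
T_parcel − T_env = 2.5 − 7.47 = -4.97°C

-4.97°C (parcel cooler than environment)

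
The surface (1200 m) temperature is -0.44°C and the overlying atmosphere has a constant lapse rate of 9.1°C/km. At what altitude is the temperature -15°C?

2800 m

Height above start = (-0.44 − (-15)) / 9.1 = 1.6 km
Altitude = 1200 m + 1600 m = 2800 m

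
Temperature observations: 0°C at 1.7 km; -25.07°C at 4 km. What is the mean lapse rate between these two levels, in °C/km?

10.9°C/km

Γ = −ΔT/Δz = (0 − (-25.07)) / (4000 − 1700) m
  = 25.07°C / 2.3 km = 10.9°C/km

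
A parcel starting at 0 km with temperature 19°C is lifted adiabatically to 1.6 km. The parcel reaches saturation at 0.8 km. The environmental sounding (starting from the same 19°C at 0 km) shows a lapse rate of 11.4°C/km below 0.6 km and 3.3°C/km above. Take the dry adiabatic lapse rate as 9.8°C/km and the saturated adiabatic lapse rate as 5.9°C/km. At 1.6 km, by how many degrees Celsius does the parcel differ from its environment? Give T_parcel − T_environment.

-2.42°C (parcel cooler than environment)

Parcel:
  Dry to 800 m: -9.8 × 0.8 km = -7.84°C, so T = 11.16°C.
  Saturated to 1600 m: -5.9 × 0.8 km = -4.72°C, so T = 6.44°C.
Environment:
  Environment, lower layer to 600 m: -11.4 × 0.6 km = -6.84°C, so T = 12.16°C.
  Environment, upper layer to 1600 m: -3.3 × 1 km = -3.3°C, so T = 8.86°C.
T_parcel − T_env = 6.44 − 8.86 = -2.42°C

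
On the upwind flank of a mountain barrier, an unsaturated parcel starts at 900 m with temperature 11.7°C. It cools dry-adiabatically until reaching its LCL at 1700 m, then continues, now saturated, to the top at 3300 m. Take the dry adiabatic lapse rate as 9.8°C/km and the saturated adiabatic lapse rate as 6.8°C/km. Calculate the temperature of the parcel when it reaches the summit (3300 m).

900–1700 m, dry: Δz = 0.8 km ⇒ ΔT = -7.84°C; T = 3.86°C
1700–3300 m, saturated: Δz = 1.6 km ⇒ ΔT = -10.88°C; T = -7.02°C

-7.02°C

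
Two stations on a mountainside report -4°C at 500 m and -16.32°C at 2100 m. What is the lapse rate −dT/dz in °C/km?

7.7°C/km

Γ = −ΔT/Δz = (-4 − (-16.32)) / (2100 − 500) m
  = 12.32°C / 1.6 km = 7.7°C/km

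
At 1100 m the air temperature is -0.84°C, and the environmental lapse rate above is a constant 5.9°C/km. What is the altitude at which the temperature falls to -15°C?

3500 m

Height above start = (-0.84 − (-15)) / 5.9 = 2.4 km
Altitude = 1100 m + 2400 m = 3500 m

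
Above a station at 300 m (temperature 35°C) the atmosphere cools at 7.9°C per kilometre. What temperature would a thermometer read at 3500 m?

9.72°C

From 300 m to 3500 m (environmental): cools by 7.9 × 3.2 = 25.28°C, giving 9.72°C.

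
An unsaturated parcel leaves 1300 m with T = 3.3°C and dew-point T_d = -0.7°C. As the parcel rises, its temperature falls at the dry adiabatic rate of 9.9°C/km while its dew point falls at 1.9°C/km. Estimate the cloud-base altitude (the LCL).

T and T_d converge at 9.9 − 1.9 = 8°C per km
Height above start = (3.3 − (-0.7)) / 8 = 0.5 km
LCL altitude = 1300 m + 500 m = 1800 m

1800 m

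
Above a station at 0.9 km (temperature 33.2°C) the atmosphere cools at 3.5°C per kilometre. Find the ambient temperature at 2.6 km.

27.25°C

900 → 2600 m (environmental, 3.5°C/km): ΔT = -3.5 × 1.7 = -5.95°C → T = 27.25°C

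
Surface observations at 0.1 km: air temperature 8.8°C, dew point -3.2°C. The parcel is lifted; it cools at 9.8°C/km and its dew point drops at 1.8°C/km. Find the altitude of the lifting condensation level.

1.6 km

T and T_d converge at 9.8 − 1.8 = 8°C per km
Height above start = (8.8 − (-3.2)) / 8 = 1.5 km
LCL altitude = 100 m + 1500 m = 1600 m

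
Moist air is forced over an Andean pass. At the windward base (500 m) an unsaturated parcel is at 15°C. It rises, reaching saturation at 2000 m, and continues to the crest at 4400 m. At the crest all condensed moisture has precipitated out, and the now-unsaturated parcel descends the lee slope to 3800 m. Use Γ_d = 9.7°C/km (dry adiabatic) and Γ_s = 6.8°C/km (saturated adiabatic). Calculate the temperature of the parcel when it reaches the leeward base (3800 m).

-10.05°C

500–2000 m, dry: Δz = 1.5 km ⇒ ΔT = -14.55°C; T = 0.45°C
2000–4400 m, saturated: Δz = 2.4 km ⇒ ΔT = -16.32°C; T = -15.87°C
4400–3800 m, dry descent: Δz = 0.6 km ⇒ ΔT = +5.82°C; T = -10.05°C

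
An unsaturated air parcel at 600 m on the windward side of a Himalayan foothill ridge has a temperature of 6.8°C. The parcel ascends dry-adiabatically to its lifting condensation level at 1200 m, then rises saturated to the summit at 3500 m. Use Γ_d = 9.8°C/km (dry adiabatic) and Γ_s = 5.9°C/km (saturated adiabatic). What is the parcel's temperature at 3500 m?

-12.65°C

From 600 m to 1200 m (dry): cools by 9.8 × 0.6 = 5.88°C, giving 0.92°C.
From 1200 m to 3500 m (saturated): cools by 5.9 × 2.3 = 13.57°C, giving -12.65°C.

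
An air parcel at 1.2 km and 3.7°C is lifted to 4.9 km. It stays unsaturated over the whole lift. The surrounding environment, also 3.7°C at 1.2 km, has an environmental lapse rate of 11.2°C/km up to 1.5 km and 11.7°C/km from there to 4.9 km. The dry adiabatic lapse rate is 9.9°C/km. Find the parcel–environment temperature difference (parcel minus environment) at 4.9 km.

Parcel:
  From 1200 m to 4900 m (dry): cools by 9.9 × 3.7 = 36.63°C, giving -32.93°C.
Environment:
  From 1200 m to 1500 m (environment, lower layer): cools by 11.2 × 0.3 = 3.36°C, giving 0.34°C.
  From 1500 m to 4900 m (environment, upper layer): cools by 11.7 × 3.4 = 39.78°C, giving -39.44°C.
T_parcel − T_env = -32.93 − (-39.44) = +6.51°C

+6.51°C (parcel warmer than environment)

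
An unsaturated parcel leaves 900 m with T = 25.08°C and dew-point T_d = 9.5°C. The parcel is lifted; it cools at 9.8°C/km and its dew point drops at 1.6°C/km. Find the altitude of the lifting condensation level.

2800 m

T and T_d converge at 9.8 − 1.6 = 8.2°C per km
Height above start = (25.08 − 9.5) / 8.2 = 1.9 km
LCL altitude = 900 m + 1900 m = 2800 m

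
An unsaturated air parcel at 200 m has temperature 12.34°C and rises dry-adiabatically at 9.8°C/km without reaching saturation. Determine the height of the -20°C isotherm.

Height above start = (12.34 − (-20)) / 9.8 = 3.3 km
Altitude = 200 m + 3300 m = 3500 m

3500 m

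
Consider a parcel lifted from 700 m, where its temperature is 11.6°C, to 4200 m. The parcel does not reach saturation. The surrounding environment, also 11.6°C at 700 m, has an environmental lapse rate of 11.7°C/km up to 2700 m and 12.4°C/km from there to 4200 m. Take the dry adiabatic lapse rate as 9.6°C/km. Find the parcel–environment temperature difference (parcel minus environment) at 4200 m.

Parcel:
  700–4200 m, dry: Δz = 3.5 km ⇒ ΔT = -33.6°C; T = -22°C
Environment:
  700–2700 m, environment, lower layer: Δz = 2 km ⇒ ΔT = -23.4°C; T = -11.8°C
  2700–4200 m, environment, upper layer: Δz = 1.5 km ⇒ ΔT = -18.6°C; T = -30.4°C
T_parcel − T_env = -22 − (-30.4) = +8.4°C

+8.4°C (parcel warmer than environment)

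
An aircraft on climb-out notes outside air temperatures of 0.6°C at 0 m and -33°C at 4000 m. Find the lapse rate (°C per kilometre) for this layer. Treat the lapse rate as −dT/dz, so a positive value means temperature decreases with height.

8.4°C/km

Γ = −ΔT/Δz = (0.6 − (-33)) / (4000 − 0) m
  = 33.6°C / 4 km = 8.4°C/km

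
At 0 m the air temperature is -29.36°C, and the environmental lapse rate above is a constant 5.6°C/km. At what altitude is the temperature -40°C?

1900 m

Height above start = (-29.36 − (-40)) / 5.6 = 1.9 km
Altitude = 0 m + 1900 m = 1900 m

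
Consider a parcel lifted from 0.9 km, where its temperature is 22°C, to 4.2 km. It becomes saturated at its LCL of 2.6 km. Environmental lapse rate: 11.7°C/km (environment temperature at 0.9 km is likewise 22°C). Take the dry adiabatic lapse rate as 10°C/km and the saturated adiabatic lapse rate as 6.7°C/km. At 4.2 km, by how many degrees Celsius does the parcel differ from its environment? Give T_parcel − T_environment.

+10.89°C (parcel warmer than environment)

Parcel:
  From 900 m to 2600 m (dry): cools by 10 × 1.7 = 17°C, giving 5°C.
  From 2600 m to 4200 m (saturated): cools by 6.7 × 1.6 = 10.72°C, giving -5.72°C.
Environment:
  From 900 m to 4200 m (environment): cools by 11.7 × 3.3 = 38.61°C, giving -16.61°C.
T_parcel − T_env = -5.72 − (-16.61) = +10.89°C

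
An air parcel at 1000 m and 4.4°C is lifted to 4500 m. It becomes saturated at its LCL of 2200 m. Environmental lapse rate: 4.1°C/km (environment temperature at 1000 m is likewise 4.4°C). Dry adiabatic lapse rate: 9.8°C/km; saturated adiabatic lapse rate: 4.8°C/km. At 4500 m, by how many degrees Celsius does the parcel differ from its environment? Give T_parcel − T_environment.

-8.45°C (parcel cooler than environment)

Parcel:
  1000 → 2200 m (dry, 9.8°C/km): ΔT = -9.8 × 1.2 = -11.76°C → T = -7.36°C
  2200 → 4500 m (saturated, 4.8°C/km): ΔT = -4.8 × 2.3 = -11.04°C → T = -18.4°C
Environment:
  1000 → 4500 m (environment, 4.1°C/km): ΔT = -4.1 × 3.5 = -14.35°C → T = -9.95°C
T_parcel − T_env = -18.4 − (-9.95) = -8.45°C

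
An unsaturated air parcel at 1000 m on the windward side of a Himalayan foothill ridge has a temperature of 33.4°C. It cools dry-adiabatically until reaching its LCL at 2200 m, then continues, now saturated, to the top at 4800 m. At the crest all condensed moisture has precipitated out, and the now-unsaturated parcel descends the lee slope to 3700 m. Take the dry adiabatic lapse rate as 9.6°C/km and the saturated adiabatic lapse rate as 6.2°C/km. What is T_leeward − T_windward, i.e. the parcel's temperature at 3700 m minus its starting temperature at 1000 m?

-17.08°C

1000 → 2200 m (dry, 9.6°C/km): ΔT = -9.6 × 1.2 = -11.52°C → T = 21.88°C
2200 → 4800 m (saturated, 6.2°C/km): ΔT = -6.2 × 2.6 = -16.12°C → T = 5.76°C
4800 → 3700 m (dry descent, 9.6°C/km): ΔT = +9.6 × 1.1 = +10.56°C → T = 16.32°C
Net change vs windward start: 16.32 − 33.4 = -17.08°C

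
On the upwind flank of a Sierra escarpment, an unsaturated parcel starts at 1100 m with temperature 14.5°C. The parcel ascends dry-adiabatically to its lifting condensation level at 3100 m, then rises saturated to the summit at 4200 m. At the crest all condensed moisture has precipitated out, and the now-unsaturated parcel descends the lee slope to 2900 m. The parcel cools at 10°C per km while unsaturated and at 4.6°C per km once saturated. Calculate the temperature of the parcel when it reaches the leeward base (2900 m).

1100 → 3100 m (dry, 10°C/km): ΔT = -10 × 2 = -20°C → T = -5.5°C
3100 → 4200 m (saturated, 4.6°C/km): ΔT = -4.6 × 1.1 = -5.06°C → T = -10.56°C
4200 → 2900 m (dry descent, 10°C/km): ΔT = +10 × 1.3 = +13°C → T = 2.44°C

2.44°C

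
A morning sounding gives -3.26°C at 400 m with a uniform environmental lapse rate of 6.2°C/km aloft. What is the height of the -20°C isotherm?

Height above start = (-3.26 − (-20)) / 6.2 = 2.7 km
Altitude = 400 m + 2700 m = 3100 m

3100 m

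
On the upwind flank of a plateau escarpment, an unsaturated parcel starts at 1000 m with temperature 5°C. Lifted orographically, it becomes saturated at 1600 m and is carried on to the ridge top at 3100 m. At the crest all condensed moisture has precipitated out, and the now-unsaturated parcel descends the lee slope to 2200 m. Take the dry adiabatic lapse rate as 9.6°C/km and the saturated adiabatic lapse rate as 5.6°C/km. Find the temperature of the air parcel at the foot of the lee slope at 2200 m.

Dry to 1600 m: -9.6 × 0.6 km = -5.76°C, so T = -0.76°C.
Saturated to 3100 m: -5.6 × 1.5 km = -8.4°C, so T = -9.16°C.
Dry descent to 2200 m: +9.6 × 0.9 km = +8.64°C, so T = -0.52°C.

-0.52°C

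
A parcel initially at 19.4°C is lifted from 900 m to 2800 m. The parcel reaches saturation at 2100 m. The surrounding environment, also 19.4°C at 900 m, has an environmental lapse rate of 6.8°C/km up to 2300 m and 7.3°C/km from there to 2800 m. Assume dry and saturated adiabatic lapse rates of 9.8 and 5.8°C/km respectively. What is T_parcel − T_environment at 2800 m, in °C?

Parcel:
  Dry to 2100 m: -9.8 × 1.2 km = -11.76°C, so T = 7.64°C.
  Saturated to 2800 m: -5.8 × 0.7 km = -4.06°C, so T = 3.58°C.
Environment:
  Environment, lower layer to 2300 m: -6.8 × 1.4 km = -9.52°C, so T = 9.88°C.
  Environment, upper layer to 2800 m: -7.3 × 0.5 km = -3.65°C, so T = 6.23°C.
T_parcel − T_env = 3.58 − 6.23 = -2.65°C

-2.65°C (parcel cooler than environment)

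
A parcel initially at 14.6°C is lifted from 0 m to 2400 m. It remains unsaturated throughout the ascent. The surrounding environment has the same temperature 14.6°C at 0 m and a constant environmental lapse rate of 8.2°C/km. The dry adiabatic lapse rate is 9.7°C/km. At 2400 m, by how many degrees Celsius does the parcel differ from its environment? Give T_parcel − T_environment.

-3.6°C (parcel cooler than environment)

Parcel:
  0–2400 m, dry: Δz = 2.4 km ⇒ ΔT = -23.28°C; T = -8.68°C
Environment:
  0–2400 m, environment: Δz = 2.4 km ⇒ ΔT = -19.68°C; T = -5.08°C
T_parcel − T_env = -8.68 − (-5.08) = -3.6°C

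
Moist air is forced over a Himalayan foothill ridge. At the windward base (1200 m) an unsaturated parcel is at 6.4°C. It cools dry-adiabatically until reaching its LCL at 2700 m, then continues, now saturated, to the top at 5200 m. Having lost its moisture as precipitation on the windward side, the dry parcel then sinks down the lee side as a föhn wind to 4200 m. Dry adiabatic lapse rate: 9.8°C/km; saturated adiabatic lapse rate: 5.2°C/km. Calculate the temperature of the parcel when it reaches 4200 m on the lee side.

-11.5°C

1200 → 2700 m (dry, 9.8°C/km): ΔT = -9.8 × 1.5 = -14.7°C → T = -8.3°C
2700 → 5200 m (saturated, 5.2°C/km): ΔT = -5.2 × 2.5 = -13°C → T = -21.3°C
5200 → 4200 m (dry descent, 9.8°C/km): ΔT = +9.8 × 1 = +9.8°C → T = -11.5°C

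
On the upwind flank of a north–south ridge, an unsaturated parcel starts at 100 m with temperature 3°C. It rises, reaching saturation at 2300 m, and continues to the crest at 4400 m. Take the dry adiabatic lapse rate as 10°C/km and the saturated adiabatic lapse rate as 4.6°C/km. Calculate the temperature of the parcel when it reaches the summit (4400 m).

100 → 2300 m (dry, 10°C/km): ΔT = -10 × 2.2 = -22°C → T = -19°C
2300 → 4400 m (saturated, 4.6°C/km): ΔT = -4.6 × 2.1 = -9.66°C → T = -28.66°C

-28.66°C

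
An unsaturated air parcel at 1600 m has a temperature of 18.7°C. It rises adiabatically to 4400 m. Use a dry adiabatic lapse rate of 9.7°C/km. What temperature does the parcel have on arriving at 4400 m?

-8.46°C

From 1600 m to 4400 m (dry adiabatic): cools by 9.7 × 2.8 = 27.16°C, giving -8.46°C.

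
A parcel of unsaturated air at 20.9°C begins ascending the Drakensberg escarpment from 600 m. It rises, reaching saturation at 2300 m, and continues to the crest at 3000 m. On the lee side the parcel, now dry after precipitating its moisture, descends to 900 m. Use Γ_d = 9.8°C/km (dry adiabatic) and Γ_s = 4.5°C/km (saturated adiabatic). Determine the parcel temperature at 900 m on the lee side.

21.67°C

From 600 m to 2300 m (dry): cools by 9.8 × 1.7 = 16.66°C, giving 4.24°C.
From 2300 m to 3000 m (saturated): cools by 4.5 × 0.7 = 3.15°C, giving 1.09°C.
From 3000 m to 900 m (dry descent): warms by 9.8 × 2.1 = 20.58°C, giving 21.67°C.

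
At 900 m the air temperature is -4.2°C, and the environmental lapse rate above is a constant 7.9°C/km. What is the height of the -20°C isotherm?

2900 m

Height above start = (-4.2 − (-20)) / 7.9 = 2 km
Altitude = 900 m + 2000 m = 2900 m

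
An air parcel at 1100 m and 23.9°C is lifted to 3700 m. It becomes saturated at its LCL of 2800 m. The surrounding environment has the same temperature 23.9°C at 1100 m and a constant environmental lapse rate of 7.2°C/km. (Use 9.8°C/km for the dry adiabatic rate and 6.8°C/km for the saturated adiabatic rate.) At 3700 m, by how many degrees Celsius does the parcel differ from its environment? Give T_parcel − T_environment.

Parcel:
  Dry to 2800 m: -9.8 × 1.7 km = -16.66°C, so T = 7.24°C.
  Saturated to 3700 m: -6.8 × 0.9 km = -6.12°C, so T = 1.12°C.
Environment:
  Environment to 3700 m: -7.2 × 2.6 km = -18.72°C, so T = 5.18°C.
T_parcel − T_env = 1.12 − 5.18 = -4.06°C

-4.06°C (parcel cooler than environment)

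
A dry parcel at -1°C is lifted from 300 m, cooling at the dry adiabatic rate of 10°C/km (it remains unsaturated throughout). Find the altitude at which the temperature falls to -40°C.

4200 m

Height above start = (-1 − (-40)) / 10 = 3.9 km
Altitude = 300 m + 3900 m = 4200 m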